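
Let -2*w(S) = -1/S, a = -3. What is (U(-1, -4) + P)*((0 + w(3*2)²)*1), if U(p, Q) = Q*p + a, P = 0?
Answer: 1/144 ≈ 0.0069444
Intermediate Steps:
w(S) = 1/(2*S) (w(S) = -(-1)/(2*S) = 1/(2*S))
U(p, Q) = -3 + Q*p (U(p, Q) = Q*p - 3 = -3 + Q*p)
(U(-1, -4) + P)*((0 + w(3*2)²)*1) = ((-3 - 4*(-1)) + 0)*((0 + (1/(2*((3*2))))²)*1) = ((-3 + 4) + 0)*((0 + ((½)/6)²)*1) = (1 + 0)*((0 + ((½)*(⅙))²)*1) = 1*((0 + (1/12)²)*1) = 1*((0 + 1/144)*1) = 1*((1/144)*1) = 1*(1/144) = 1/144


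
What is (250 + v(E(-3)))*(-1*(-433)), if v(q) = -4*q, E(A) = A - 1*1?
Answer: 115178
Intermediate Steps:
E(A) = -1 + A (E(A) = A - 1 = -1 + A)
(250 + v(E(-3)))*(-1*(-433)) = (250 - 4*(-1 - 3))*(-1*(-433)) = (250 - 4*(-4))*433 = (250 + 16)*433 = 266*433 = 115178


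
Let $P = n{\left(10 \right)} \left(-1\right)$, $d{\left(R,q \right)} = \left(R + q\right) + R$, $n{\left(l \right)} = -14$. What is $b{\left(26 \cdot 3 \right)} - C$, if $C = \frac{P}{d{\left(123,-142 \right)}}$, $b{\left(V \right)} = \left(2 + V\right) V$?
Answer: $\frac{324473}{52} \approx 6239.9$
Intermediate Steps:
$d{\left(R,q \right)} = q + 2 R$
$P = 14$ ($P = \left(-14\right) \left(-1\right) = 14$)
$b{\left(V \right)} = V \left(2 + V\right)$
$C = \frac{7}{52}$ ($C = \frac{14}{-142 + 2 \cdot 123} = \frac{14}{-142 + 246} = \frac{14}{104} = 14 \cdot \frac{1}{104} = \frac{7}{52} \approx 0.13462$)
$b{\left(26 \cdot 3 \right)} - C = 26 \cdot 3 \left(2 + 26 \cdot 3\right) - \frac{7}{52} = 78 \left(2 + 78\right) - \frac{7}{52} = 78 \cdot 80 - \frac{7}{52} = 6240 - \frac{7}{52} = \frac{324473}{52}$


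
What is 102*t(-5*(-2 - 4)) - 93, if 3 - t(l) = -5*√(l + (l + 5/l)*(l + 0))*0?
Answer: 213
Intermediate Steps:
t(l) = 3 (t(l) = 3 - (-5*√(l + (l + 5/l)*(l + 0)))*0 = 3 - (-5*√(l + (l + 5/l)*l))*0 = 3 - (-5*√(l + l*(l + 5/l)))*0 = 3 - 1*0 = 3 + 0 = 3)
102*t(-5*(-2 - 4)) - 93 = 102*3 - 93 = 306 - 93 = 213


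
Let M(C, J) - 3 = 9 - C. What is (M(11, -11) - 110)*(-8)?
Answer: 872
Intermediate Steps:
M(C, J) = 12 - C (M(C, J) = 3 + (9 - C) = 12 - C)
(M(11, -11) - 110)*(-8) = ((12 - 1*11) - 110)*(-8) = ((12 - 11) - 110)*(-8) = (1 - 110)*(-8) = -109*(-8) = 872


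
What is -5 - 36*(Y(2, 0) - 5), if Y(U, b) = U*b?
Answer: 175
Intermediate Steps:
-5 - 36*(Y(2, 0) - 5) = -5 - 36*(2*0 - 5) = -5 - 36*(0 - 5) = -5 - 36*(-5) = -5 - 12*(-15) = -5 + 180 = 175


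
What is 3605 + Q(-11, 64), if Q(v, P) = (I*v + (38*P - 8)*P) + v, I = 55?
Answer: 158125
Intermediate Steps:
Q(v, P) = 56*v + P*(-8 + 38*P) (Q(v, P) = (55*v + (38*P - 8)*P) + v = (55*v + (-8 + 38*P)*P) + v = (55*v + P*(-8 + 38*P)) + v = 56*v + P*(-8 + 38*P))
3605 + Q(-11, 64) = 3605 + (-8*64 + 38*64² + 56*(-11)) = 3605 + (-512 + 38*4096 - 616) = 3605 + (-512 + 155648 - 616) = 3605 + 154520 = 158125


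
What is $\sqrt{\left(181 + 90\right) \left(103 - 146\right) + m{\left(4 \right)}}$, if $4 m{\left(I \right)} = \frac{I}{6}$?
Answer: $\frac{i \sqrt{419502}}{6} \approx 107.95 i$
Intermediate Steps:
$m{\left(I \right)} = \frac{I}{24}$ ($m{\left(I \right)} = \frac{I \frac{1}{6}}{4} = \frac{\frac{1}{6} I}{4} = \frac{I}{24}$)
$\sqrt{\left(181 + 90\right) \left(103 - 146\right) + m{\left(4 \right)}} = \sqrt{\left(181 + 90\right) \left(103 - 146\right) + \frac{1}{24} \cdot 4} = \sqrt{271 \left(-43\right) + \frac{1}{6}} = \sqrt{-11653 + \frac{1}{6}} = \sqrt{- \frac{69917}{6}} = \frac{i \sqrt{419502}}{6}$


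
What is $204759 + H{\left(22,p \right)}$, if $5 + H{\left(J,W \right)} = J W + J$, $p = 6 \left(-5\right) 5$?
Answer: $201476$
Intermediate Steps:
$p = -150$ ($p = \left(-30\right) 5 = -150$)
$H{\left(J,W \right)} = -5 + J + J W$ ($H{\left(J,W \right)} = -5 + \left(J W + J\right) = -5 + \left(J + J W\right) = -5 + J + J W$)
$204759 + H{\left(22,p \right)} = 204759 + \left(-5 + 22 + 22 \left(-150\right)\right) = 204759 - 3283 = 201476$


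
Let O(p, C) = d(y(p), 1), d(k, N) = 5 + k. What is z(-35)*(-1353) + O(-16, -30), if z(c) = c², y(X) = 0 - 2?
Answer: -1657422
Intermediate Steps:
y(X) = -2
O(p, C) = 3 (O(p, C) = 5 - 2 = 3)
z(-35)*(-1353) + O(-16, -30) = (-35)²*(-1353) + 3 = 1225*(-1353) + 3 = -1657425 + 3 = -1657422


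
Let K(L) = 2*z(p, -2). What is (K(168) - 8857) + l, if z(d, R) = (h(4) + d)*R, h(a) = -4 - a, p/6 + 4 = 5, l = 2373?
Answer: -6476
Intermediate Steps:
p = 6 (p = -24 + 6*5 = -24 + 30 = 6)
z(d, R) = R*(-8 + d) (z(d, R) = ((-4 - 1*4) + d)*R = ((-4 - 4) + d)*R = (-8 + d)*R = R*(-8 + d))
K(L) = 8 (K(L) = 2*(-2*(-8 + 6)) = 2*(-2*(-2)) = 2*4 = 8)
(K(168) - 8857) + l = (8 - 8857) + 2373 = -8849 + 2373 = -6476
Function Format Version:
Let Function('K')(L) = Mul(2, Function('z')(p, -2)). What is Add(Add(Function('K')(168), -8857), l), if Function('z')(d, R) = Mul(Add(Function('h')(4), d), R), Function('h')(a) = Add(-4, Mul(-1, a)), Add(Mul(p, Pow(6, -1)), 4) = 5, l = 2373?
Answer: -6476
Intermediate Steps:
p = 6 (p = Add(-24, Mul(6, 5)) = Add(-24, 30) = 6)
Function('z')(d, R) = Mul(R, Add(-8, d)) (Function('z')(d, R) = Mul(Add(Add(-4, Mul(-1, 4)), d), R) = Mul(Add(Add(-4, -4), d), R) = Mul(Add(-8, d), R) = Mul(R, Add(-8, d)))
Function('K')(L) = 8 (Function('K')(L) = Mul(2, Mul(-2, Add(-8, 6))) = Mul(2, Mul(-2, -2)) = Mul(2, 4) = 8)
Add(Add(Function('K')(168), -8857), l) = Add(Add(8, -8857), 2373) = Add(-8849, 2373) = -6476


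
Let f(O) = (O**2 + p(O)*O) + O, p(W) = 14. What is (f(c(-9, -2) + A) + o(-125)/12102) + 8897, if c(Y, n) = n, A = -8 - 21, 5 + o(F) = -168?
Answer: 113673913/12102 ≈ 9393.0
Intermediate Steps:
o(F) = -173 (o(F) = -5 - 168 = -173)
A = -29
f(O) = O**2 + 15*O (f(O) = (O**2 + 14*O) + O = O**2 + 15*O)
(f(c(-9, -2) + A) + o(-125)/12102) + 8897 = ((-2 - 29)*(15 + (-2 - 29)) - 173/12102) + 8897 = (-31*(15 - 31) - 173*1/12102) + 8897 = (-31*(-16) - 173/12102) + 8897 = (496 - 173/12102) + 8897 = 6002419/12102 + 8897 = 113673913/12102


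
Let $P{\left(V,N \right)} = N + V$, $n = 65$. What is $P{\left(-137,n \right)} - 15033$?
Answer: $-15105$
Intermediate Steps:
$P{\left(-137,n \right)} - 15033 = \left(65 - 137\right) - 15033 = -72 - 15033 = -15105$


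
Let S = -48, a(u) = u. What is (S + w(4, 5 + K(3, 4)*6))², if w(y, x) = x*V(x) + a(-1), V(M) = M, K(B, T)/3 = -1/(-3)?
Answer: 5184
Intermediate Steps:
K(B, T) = 1 (K(B, T) = 3*(-1/(-3)) = 3*(-1*(-⅓)) = 3*(⅓) = 1)
w(y, x) = -1 + x² (w(y, x) = x*x - 1 = x² - 1 = -1 + x²)
(S + w(4, 5 + K(3, 4)*6))² = (-48 + (-1 + (5 + 1*6)²))² = (-48 + (-1 + (5 + 6)²))² = (-48 + (-1 + 11²))² = (-48 + (-1 + 121))² = (-48 + 120)² = 72² = 5184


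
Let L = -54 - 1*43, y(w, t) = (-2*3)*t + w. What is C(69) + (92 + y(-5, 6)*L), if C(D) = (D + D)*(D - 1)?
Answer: 13453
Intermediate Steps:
y(w, t) = w - 6*t (y(w, t) = -6*t + w = w - 6*t)
L = -97 (L = -54 - 43 = -97)
C(D) = 2*D*(-1 + D) (C(D) = (2*D)*(-1 + D) = 2*D*(-1 + D))
C(69) + (92 + y(-5, 6)*L) = 2*69*(-1 + 69) + (92 + (-5 - 6*6)*(-97)) = 2*69*68 + (92 + (-5 - 36)*(-97)) = 9384 + (92 - 41*(-97)) = 9384 + (92 + 3977) = 9384 + 4069 = 13453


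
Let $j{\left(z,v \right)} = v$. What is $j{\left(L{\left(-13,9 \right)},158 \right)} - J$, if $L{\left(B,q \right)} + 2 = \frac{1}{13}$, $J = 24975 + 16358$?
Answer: $-41175$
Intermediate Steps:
$J = 41333$
$L{\left(B,q \right)} = - \frac{25}{13}$ ($L{\left(B,q \right)} = -2 + \frac{1}{13} = - \frac{25}{13}$)
$j{\left(L{\left(-13,9 \right)},158 \right)} - J = 158 - 41333 = -41175$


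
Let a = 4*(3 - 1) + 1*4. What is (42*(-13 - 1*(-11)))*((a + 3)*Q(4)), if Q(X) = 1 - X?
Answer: 3780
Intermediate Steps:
a = 12 (a = 4*2 + 4 = 8 + 4 = 12)
(42*(-13 - 1*(-11)))*((a + 3)*Q(4)) = (42*(-13 - 1*(-11)))*((12 + 3)*(1 - 1*4)) = (42*(-13 + 11))*(15*(1 - 4)) = (42*(-2))*(15*(-3)) = -84*(-45) = 3780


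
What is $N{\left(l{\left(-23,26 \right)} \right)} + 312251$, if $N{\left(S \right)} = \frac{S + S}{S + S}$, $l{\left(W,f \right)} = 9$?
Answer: $312252$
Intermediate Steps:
$N{\left(S \right)} = 1$ ($N{\left(S \right)} = \frac{2 S}{2 S} = 2 S \frac{1}{2 S} = 1$)
$N{\left(l{\left(-23,26 \right)} \right)} + 312251 = 1 + 312251 = 312252$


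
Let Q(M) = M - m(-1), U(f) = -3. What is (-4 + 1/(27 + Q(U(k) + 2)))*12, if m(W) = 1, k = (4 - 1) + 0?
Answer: -1188/25 ≈ -47.520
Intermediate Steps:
k = 3 (k = 3 + 0 = 3)
Q(M) = -1 + M (Q(M) = M - 1*1 = M - 1 = -1 + M)
(-4 + 1/(27 + Q(U(k) + 2)))*12 = (-4 + 1/(27 + (-1 + (-3 + 2))))*12 = (-4 + 1/(27 + (-1 - 1)))*12 = (-4 + 1/(27 - 2))*12 = (-4 + 1/25)*12 = -99/25*12 = -1188/25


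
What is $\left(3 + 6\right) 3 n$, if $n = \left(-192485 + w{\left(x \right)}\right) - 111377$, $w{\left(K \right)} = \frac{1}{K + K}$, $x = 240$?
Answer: $- \frac{1312683831}{160} \approx -8.2043 \cdot 10^{6}$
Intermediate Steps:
$w{\left(K \right)} = \frac{1}{2 K}$
$n = - \frac{145853759}{480}$ ($n = \left(-192485 + \frac{1}{2 \cdot 240}\right) - 111377 = \left(-192485 + \frac{1}{2} \cdot \frac{1}{240}\right) - 111377 = \left(-192485 + \frac{1}{480}\right) - 111377 = - \frac{92392799}{480} - 111377 = - \frac{145853759}{480} \approx -3.0386 \cdot 10^{5}$)
$\left(3 + 6\right) 3 n = \left(3 + 6\right) 3 \left(- \frac{145853759}{480}\right) = 9 \cdot 3 \left(- \frac{145853759}{480}\right) = 27 \left(- \frac{145853759}{480}\right) = - \frac{1312683831}{160}$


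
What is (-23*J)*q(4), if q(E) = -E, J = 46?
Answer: 4232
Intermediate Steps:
(-23*J)*q(4) = (-23*46)*(-1*4) = -1058*(-4) = 4232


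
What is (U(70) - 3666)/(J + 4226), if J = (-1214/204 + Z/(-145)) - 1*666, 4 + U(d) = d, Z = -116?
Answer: -1836000/1812973 ≈ -1.0127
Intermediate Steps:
U(d) = -4 + d
J = -342287/510 (J = (-1214/204 - 116/(-145)) - 1*666 = (-1214*1/204 - 116*(-1/145)) - 666 = (-607/102 + ⅘) - 666 = -2627/510 - 666 = -342287/510 ≈ -671.15)
(U(70) - 3666)/(J + 4226) = ((-4 + 70) - 3666)/(-342287/510 + 4226) = (66 - 3666)/(1812973/510) = -3600*510/1812973 = -1836000/1812973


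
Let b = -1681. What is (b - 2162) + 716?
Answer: -3127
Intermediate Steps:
(b - 2162) + 716 = (-1681 - 2162) + 716 = -3843 + 716 = -3127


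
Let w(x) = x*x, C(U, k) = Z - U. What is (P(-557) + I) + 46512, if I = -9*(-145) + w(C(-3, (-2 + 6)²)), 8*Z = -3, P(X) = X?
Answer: 3025081/64 ≈ 47267.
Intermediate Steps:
Z = -3/8 (Z = (⅛)*(-3) = -3/8 ≈ -0.37500)
C(U, k) = -3/8 - U
w(x) = x²
I = 83961/64 (I = -9*(-145) + (-3/8 - 1*(-3))² = 1305 + (-3/8 + 3)² = 1305 + (21/8)² = 1305 + 441/64 = 83961/64 ≈ 1311.9)
(P(-557) + I) + 46512 = (-557 + 83961/64) + 46512 = 48313/64 + 46512 = 3025081/64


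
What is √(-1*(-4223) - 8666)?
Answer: I*√4443 ≈ 66.656*I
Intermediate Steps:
√(-1*(-4223) - 8666) = √(4223 - 8666) = √(-4443) = I*√4443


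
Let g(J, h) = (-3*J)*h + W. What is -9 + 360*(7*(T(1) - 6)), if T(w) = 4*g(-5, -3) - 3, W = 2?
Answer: -456129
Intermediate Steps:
g(J, h) = 2 - 3*J*h (g(J, h) = (-3*J)*h + 2 = -3*J*h + 2 = 2 - 3*J*h)
T(w) = -175 (T(w) = 4*(2 - 3*(-5)*(-3)) - 3 = 4*(2 - 45) - 3 = 4*(-43) - 3 = -172 - 3 = -175)
-9 + 360*(7*(T(1) - 6)) = -9 + 360*(7*(-175 - 6)) = -9 + 360*(7*(-181)) = -9 + 360*(-1267) = -9 - 456120 = -456129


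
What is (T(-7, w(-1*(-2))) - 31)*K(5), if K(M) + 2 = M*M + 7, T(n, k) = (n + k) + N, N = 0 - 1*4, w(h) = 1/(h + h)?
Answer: -2505/2 ≈ -1252.5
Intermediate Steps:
w(h) = 1/(2*h)
N = -4 (N = 0 - 4 = -4)
T(n, k) = -4 + k + n (T(n, k) = (n + k) - 4 = (k + n) - 4 = -4 + k + n)
K(M) = 5 + M**2 (K(M) = -2 + (M*M + 7) = -2 + (M**2 + 7) = -2 + (7 + M**2) = 5 + M**2)
(T(-7, w(-1*(-2))) - 31)*K(5) = ((-4 + 1/(2*((-1*(-2)))) - 7) - 31)*(5 + 5**2) = ((-4 + (1/2)/2 - 7) - 31)*(5 + 25) = ((-4 + (1/2)*(1/2) - 7) - 31)*30 = ((-4 + 1/4 - 7) - 31)*30 = (-43/4 - 31)*30 = -167/4*30 = -2505/2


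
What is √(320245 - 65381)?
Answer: 4*√15929 ≈ 504.84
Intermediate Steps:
√(320245 - 65381) = √254864 = 4*√15929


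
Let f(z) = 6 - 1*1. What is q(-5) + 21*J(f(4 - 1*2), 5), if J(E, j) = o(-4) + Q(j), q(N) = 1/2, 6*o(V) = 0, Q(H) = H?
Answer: 211/2 ≈ 105.50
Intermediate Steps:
o(V) = 0 (o(V) = (⅙)*0 = 0)
q(N) = ½
f(z) = 5 (f(z) = 6 - 1 = 5)
J(E, j) = j (J(E, j) = 0 + j = j)
q(-5) + 21*J(f(4 - 1*2), 5) = ½ + 21*5 = ½ + 105 = 211/2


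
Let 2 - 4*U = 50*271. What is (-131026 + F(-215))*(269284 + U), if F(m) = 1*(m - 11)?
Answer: -34899513044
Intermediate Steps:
F(m) = -11 + m (F(m) = 1*(-11 + m) = -11 + m)
U = -3387 (U = ½ - 25*271/2 = ½ - ¼*13550 = ½ - 6775/2 = -3387)
(-131026 + F(-215))*(269284 + U) = (-131026 + (-11 - 215))*(269284 - 3387) = (-131026 - 226)*265897 = -131252*265897 = -34899513044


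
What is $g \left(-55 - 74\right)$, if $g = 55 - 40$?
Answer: $-1935$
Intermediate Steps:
$g = 15$
$g \left(-55 - 74\right) = 15 \left(-55 - 74\right) = 15 \left(-129\right) = -1935$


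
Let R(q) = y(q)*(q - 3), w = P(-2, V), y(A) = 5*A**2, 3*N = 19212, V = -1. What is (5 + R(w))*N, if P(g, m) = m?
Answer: -96060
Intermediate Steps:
N = 6404 (N = (1/3)*19212 = 6404)
w = -1
R(q) = 5*q**2*(-3 + q) (R(q) = (5*q**2)*(q - 3) = (5*q**2)*(-3 + q) = 5*q**2*(-3 + q))
(5 + R(w))*N = (5 + 5*(-1)**2*(-3 - 1))*6404 = (5 + 5*1*(-4))*6404 = (5 - 20)*6404 = -15*6404 = -96060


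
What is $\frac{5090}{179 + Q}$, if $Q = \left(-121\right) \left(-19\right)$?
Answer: $\frac{2545}{1239} \approx 2.0541$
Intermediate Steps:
$Q = 2299$
$\frac{5090}{179 + Q} = \frac{5090}{179 + 2299} = \frac{5090}{2478} = 5090 \cdot \frac{1}{2478} = \frac{2545}{1239}$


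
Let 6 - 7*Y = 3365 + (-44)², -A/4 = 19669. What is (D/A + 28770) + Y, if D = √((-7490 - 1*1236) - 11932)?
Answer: 196095/7 - I*√20658/78676 ≈ 28014.0 - 0.0018268*I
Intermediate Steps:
A = -78676 (A = -4*19669 = -78676)
Y = -5295/7 (Y = 6/7 - (3365 + (-44)²)/7 = 6/7 - (3365 + 1936)/7 = 6/7 - ⅐*5301 = 6/7 - 5301/7 = -5295/7 ≈ -756.43)
D = I*√20658 (D = √((-7490 - 1236) - 11932) = √(-8726 - 11932) = √(-20658) = I*√20658 ≈ 143.73*I)
(D/A + 28770) + Y = ((I*√20658)/(-78676) + 28770) - 5295/7 = ((I*√20658)*(-1/78676) + 28770) - 5295/7 = (-I*√20658/78676 + 28770) - 5295/7 = (28770 - I*√20658/78676) - 5295/7 = 196095/7 - I*√20658/78676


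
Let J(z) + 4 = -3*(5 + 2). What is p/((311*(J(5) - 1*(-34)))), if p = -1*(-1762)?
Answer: 1762/2799 ≈ 0.62951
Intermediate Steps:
J(z) = -25 (J(z) = -4 - 3*(5 + 2) = -4 - 3*7 = -4 - 21 = -25)
p = 1762
p/((311*(J(5) - 1*(-34)))) = 1762/((311*(-25 - 1*(-34)))) = 1762/((311*(-25 + 34))) = 1762/((311*9)) = 1762/2799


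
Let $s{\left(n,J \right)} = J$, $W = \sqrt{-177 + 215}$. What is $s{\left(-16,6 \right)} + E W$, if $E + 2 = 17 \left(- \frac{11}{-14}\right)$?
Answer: $6 + \frac{159 \sqrt{38}}{14} \approx 76.01$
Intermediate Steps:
$W = \sqrt{38} \approx 6.1644$
$E = \frac{159}{14}$ ($E = -2 + 17 \left(- \frac{11}{-14}\right) = -2 + 17 \left(\left(-11\right) \left(- \frac{1}{14}\right)\right) = -2 + 17 \cdot \frac{11}{14} = -2 + \frac{187}{14} = \frac{159}{14} \approx 11.357$)
$s{\left(-16,6 \right)} + E W = 6 + \frac{159 \sqrt{38}}{14}$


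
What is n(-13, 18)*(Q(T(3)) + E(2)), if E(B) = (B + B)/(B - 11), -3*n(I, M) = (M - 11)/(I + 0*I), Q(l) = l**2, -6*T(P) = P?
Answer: -49/1404 ≈ -0.034900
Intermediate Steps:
T(P) = -P/6
n(I, M) = -(-11 + M)/(3*I) (n(I, M) = -(M - 11)/(3*(I + 0*I)) = -(-11 + M)/(3*(I + 0)) = -(-11 + M)/(3*I))
E(B) = 2*B/(-11 + B) (E(B) = (2*B)/(-11 + B) = 2*B/(-11 + B))
n(-13, 18)*(Q(T(3)) + E(2)) = ((1/3)*(11 - 1*18)/(-13))*((-1/6*3)**2 + 2*2/(-11 + 2)) = ((1/3)*(-1/13)*(11 - 18))*((-1/2)**2 + 2*2/(-9)) = ((1/3)*(-1/13)*(-7))*(1/4 + 2*2*(-1/9)) = 7*(1/4 - 4/9)/39 = (7/39)*(-7/36) = -49/1404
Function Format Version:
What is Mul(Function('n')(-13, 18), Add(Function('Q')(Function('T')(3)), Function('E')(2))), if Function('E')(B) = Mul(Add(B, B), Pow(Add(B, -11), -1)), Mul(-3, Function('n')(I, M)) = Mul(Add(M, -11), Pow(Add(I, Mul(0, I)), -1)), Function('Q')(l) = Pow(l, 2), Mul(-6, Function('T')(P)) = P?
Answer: Rational(-49, 1404) ≈ -0.034900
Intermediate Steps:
Function('T')(P) = Mul(Rational(-1, 6), P)
Function('n')(I, M) = Mul(Rational(-1, 3), Pow(I, -1), Add(-11, M)) (Function('n')(I, M) = Mul(Rational(-1, 3), Mul(Add(M, -11), Pow(Add(I, Mul(0, I)), -1))) = Mul(Rational(-1, 3), Mul(Add(-11, M), Pow(Add(I, 0), -1))) = Mul(Rational(-1, 3), Mul(Add(-11, M), Pow(I, -1))) = Mul(Rational(-1, 3), Mul(Pow(I, -1), Add(-11, M))) = Mul(Rational(-1, 3), Pow(I, -1), Add(-11, M)))
Function('E')(B) = Mul(2, B, Pow(Add(-11, B), -1)) (Function('E')(B) = Mul(Mul(2, B), Pow(Add(-11, B), -1)) = Mul(2, B, Pow(Add(-11, B), -1)))
Mul(Function('n')(-13, 18), Add(Function('Q')(Function('T')(3)), Function('E')(2))) = Mul(Mul(Rational(1, 3), Pow(-13, -1), Add(11, Mul(-1, 18))), Add(Pow(Mul(Rational(-1, 6), 3), 2), Mul(2, 2, Pow(Add(-11, 2), -1)))) = Mul(Mul(Rational(1, 3), Rational(-1, 13), Add(11, -18)), Add(Pow(Rational(-1, 2), 2), Mul(2, 2, Pow(-9, -1)))) = Mul(Mul(Rational(1, 3), Rational(-1, 13), -7), Add(Rational(1, 4), Mul(2, 2, Rational(-1, 9)))) = Mul(Rational(7, 39), Add(Rational(1, 4), Rational(-4, 9))) = Mul(Rational(7, 39), Rational(-7, 36)) = Rational(-49, 1404)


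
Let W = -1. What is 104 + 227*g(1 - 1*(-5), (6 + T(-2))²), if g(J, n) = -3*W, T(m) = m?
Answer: 785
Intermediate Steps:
g(J, n) = 3 (g(J, n) = -3*(-1) = 3)
104 + 227*g(1 - 1*(-5), (6 + T(-2))²) = 104 + 227*3 = 104 + 681 = 785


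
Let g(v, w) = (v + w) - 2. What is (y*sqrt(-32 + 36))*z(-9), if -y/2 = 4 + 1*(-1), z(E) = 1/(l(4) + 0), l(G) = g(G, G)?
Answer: -2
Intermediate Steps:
g(v, w) = -2 + v + w
l(G) = -2 + 2*G (l(G) = -2 + G + G = -2 + 2*G)
z(E) = 1/6 (z(E) = 1/((-2 + 2*4) + 0) = 1/((-2 + 8) + 0) = 1/(6 + 0) = 1/6)
y = -6 (y = -2*(4 + 1*(-1)) = -2*(4 - 1) = -2*3 = -6)
(y*sqrt(-32 + 36))*z(-9) = -6*sqrt(-32 + 36)*(1/6) = -6*sqrt(4)*(1/6) = -6*2*(1/6) = -12*1/6 = -2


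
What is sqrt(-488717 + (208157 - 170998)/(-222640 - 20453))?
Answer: 2*I*sqrt(7220088105993030)/243093 ≈ 699.08*I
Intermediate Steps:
sqrt(-488717 + (208157 - 170998)/(-222640 - 20453)) = sqrt(-488717 + 37159/(-243093)) = sqrt(-488717 + 37159*(-1/243093)) = sqrt(-488717 - 37159/243093) = sqrt(-118803718840/243093) = 2*I*sqrt(7220088105993030)/243093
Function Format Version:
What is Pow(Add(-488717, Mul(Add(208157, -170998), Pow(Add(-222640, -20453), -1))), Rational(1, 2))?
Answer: Mul(Rational(2, 243093), I, Pow(7220088105993030, Rational(1, 2))) ≈ Mul(699.08, I)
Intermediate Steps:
Pow(Add(-488717, Mul(Add(208157, -170998), Pow(Add(-222640, -20453), -1))), Rational(1, 2)) = Pow(Add(-488717, Mul(37159, Pow(-243093, -1))), Rational(1, 2)) = Pow(Add(-488717, Mul(37159, Rational(-1, 243093))), Rational(1, 2)) = Pow(Add(-488717, Rational(-37159, 243093)), Rational(1, 2)) = Pow(Rational(-118803718840, 243093), Rational(1, 2)) = Mul(Rational(2, 243093), I, Pow(7220088105993030, Rational(1, 2)))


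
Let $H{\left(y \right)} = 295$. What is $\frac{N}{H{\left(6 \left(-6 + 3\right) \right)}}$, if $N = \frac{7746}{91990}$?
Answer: $\frac{3873}{13568525} \approx 0.00028544$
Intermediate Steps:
$N = \frac{3873}{45995}$ ($N = 7746 \cdot \frac{1}{91990} = \frac{3873}{45995} \approx 0.084205$)
$\frac{N}{H{\left(6 \left(-6 + 3\right) \right)}} = \frac{3873}{45995 \cdot 295} = \frac{3873}{45995} \cdot \frac{1}{295} = \frac{3873}{13568525}$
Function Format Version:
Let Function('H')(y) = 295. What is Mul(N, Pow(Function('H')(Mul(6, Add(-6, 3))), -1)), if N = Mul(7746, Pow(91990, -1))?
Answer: Rational(3873, 13568525) ≈ 0.00028544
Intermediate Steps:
N = Rational(3873, 45995) (N = Mul(7746, Rational(1, 91990)) = Rational(3873, 45995) ≈ 0.084205)
Mul(N, Pow(Function('H')(Mul(6, Add(-6, 3))), -1)) = Mul(Rational(3873, 45995), Pow(295, -1)) = Mul(Rational(3873, 45995), Rational(1, 295)) = Rational(3873, 13568525)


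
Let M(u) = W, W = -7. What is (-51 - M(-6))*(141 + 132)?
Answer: -12012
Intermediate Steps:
M(u) = -7
(-51 - M(-6))*(141 + 132) = (-51 - 1*(-7))*(141 + 132) = (-51 + 7)*273 = -44*273 = -12012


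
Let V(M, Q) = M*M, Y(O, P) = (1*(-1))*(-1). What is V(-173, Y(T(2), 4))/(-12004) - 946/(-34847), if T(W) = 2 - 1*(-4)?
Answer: -1031580079/418303388 ≈ -2.4661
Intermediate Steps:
T(W) = 6 (T(W) = 2 + 4 = 6)
Y(O, P) = 1 (Y(O, P) = -1*(-1) = 1)
V(M, Q) = M²
V(-173, Y(T(2), 4))/(-12004) - 946/(-34847) = (-173)²/(-12004) - 946/(-34847) = 29929*(-1/12004) - 946*(-1/34847) = -29929/12004 + 946/34847 = -1031580079/418303388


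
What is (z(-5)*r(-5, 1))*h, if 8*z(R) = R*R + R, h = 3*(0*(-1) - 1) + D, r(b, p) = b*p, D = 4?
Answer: -25/2 ≈ -12.500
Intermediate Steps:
h = 1 (h = 3*(0*(-1) - 1) + 4 = 3*(0 - 1) + 4 = 3*(-1) + 4 = -3 + 4 = 1)
z(R) = R/8 + R²/8 (z(R) = (R*R + R)/8 = (R² + R)/8 = (R + R²)/8 = R/8 + R²/8)
(z(-5)*r(-5, 1))*h = (((⅛)*(-5)*(1 - 5))*(-5*1))*1 = (((⅛)*(-5)*(-4))*(-5))*1 = ((5/2)*(-5))*1 = -25/2*1 = -25/2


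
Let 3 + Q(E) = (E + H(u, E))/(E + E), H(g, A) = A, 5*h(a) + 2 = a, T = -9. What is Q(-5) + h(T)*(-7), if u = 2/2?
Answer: 67/5 ≈ 13.400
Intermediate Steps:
h(a) = -2/5 + a/5
u = 1 (u = 2*(1/2) = 1)
Q(E) = -2 (Q(E) = -3 + (E + E)/(E + E) = -3 + (2*E)/((2*E)) = -3 + (2*E)*(1/(2*E)) = -3 + 1 = -2)
Q(-5) + h(T)*(-7) = -2 + (-2/5 + (1/5)*(-9))*(-7) = -2 + (-2/5 - 9/5)*(-7) = -2 - 11/5*(-7) = -2 + 77/5 = 67/5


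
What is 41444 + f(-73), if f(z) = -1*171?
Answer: 41273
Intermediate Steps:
f(z) = -171
41444 + f(-73) = 41444 - 171 = 41273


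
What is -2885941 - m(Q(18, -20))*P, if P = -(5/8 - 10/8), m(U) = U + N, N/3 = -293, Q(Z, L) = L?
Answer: -23083033/8 ≈ -2.8854e+6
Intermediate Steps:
N = -879 (N = 3*(-293) = -879)
m(U) = -879 + U (m(U) = U - 879 = -879 + U)
P = 5/8 (P = -(5*(⅛) - 10*⅛) = -(5/8 - 5/4) = -1*(-5/8) = 5/8 ≈ 0.62500)
-2885941 - m(Q(18, -20))*P = -2885941 - (-879 - 20)*5/8 = -2885941 - (-899)*5/8 = -2885941 - 1*(-4495/8) = -2885941 + 4495/8 = -23083033/8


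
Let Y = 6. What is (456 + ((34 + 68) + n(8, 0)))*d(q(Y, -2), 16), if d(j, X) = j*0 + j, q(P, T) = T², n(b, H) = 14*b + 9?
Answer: 2716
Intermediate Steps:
n(b, H) = 9 + 14*b
d(j, X) = j (d(j, X) = 0 + j = j)
(456 + ((34 + 68) + n(8, 0)))*d(q(Y, -2), 16) = (456 + ((34 + 68) + (9 + 14*8)))*(-2)² = (456 + (102 + (9 + 112)))*4 = (456 + (102 + 121))*4 = (456 + 223)*4 = 679*4 = 2716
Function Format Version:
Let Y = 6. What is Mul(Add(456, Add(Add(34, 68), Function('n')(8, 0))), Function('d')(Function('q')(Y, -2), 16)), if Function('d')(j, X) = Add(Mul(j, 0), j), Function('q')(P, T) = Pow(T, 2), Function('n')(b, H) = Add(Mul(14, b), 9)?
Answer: 2716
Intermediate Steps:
Function('n')(b, H) = Add(9, Mul(14, b))
Function('d')(j, X) = j (Function('d')(j, X) = Add(0, j) = j)
Mul(Add(456, Add(Add(34, 68), Function('n')(8, 0))), Function('d')(Function('q')(Y, -2), 16)) = Mul(Add(456, Add(Add(34, 68), Add(9, Mul(14, 8)))), Pow(-2, 2)) = Mul(Add(456, Add(102, Add(9, 112))), 4) = Mul(Add(456, Add(102, 121)), 4) = Mul(Add(456, 223), 4) = Mul(679, 4) = 2716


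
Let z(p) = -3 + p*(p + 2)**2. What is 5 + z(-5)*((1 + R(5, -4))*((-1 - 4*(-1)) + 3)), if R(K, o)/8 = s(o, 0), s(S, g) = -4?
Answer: 8933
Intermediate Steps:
R(K, o) = -32 (R(K, o) = 8*(-4) = -32)
z(p) = -3 + p*(2 + p)**2
5 + z(-5)*((1 + R(5, -4))*((-1 - 4*(-1)) + 3)) = 5 + (-3 - 5*(2 - 5)**2)*((1 - 32)*((-1 - 4*(-1)) + 3)) = 5 + (-3 - 5*(-3)**2)*(-31*((-1 + 4) + 3)) = 5 + (-3 - 5*9)*(-31*(3 + 3)) = 5 + (-3 - 45)*(-31*6) = 5 - 48*(-186) = 5 + 8928 = 8933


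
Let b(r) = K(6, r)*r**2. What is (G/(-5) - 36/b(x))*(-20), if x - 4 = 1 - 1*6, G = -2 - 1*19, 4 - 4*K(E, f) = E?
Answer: -1524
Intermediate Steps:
K(E, f) = 1 - E/4
G = -21 (G = -2 - 19 = -21)
x = -1 (x = 4 + (1 - 1*6) = 4 + (1 - 6) = 4 - 5 = -1)
b(r) = -r**2/2 (b(r) = (1 - 1/4*6)*r**2 = (1 - 3/2)*r**2 = -r**2/2)
(G/(-5) - 36/b(x))*(-20) = (-21/(-5) - 36/((-1/2*(-1)**2)))*(-20) = (-21*(-1/5) - 36/((-1/2*1)))*(-20) = (21/5 - 36/(-1/2))*(-20) = (21/5 - 36*(-2))*(-20) = (21/5 + 72)*(-20) = (381/5)*(-20) = -1524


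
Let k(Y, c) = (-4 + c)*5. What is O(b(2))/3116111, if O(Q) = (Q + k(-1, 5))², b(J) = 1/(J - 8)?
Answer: 841/112179996 ≈ 7.4969e-6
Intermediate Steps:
b(J) = 1/(-8 + J)
k(Y, c) = -20 + 5*c
O(Q) = (5 + Q)² (O(Q) = (Q + (-20 + 5*5))² = (Q + (-20 + 25))² = (Q + 5)² = (5 + Q)²)
O(b(2))/3116111 = (5 + 1/(-8 + 2))²/3116111 = (5 + 1/(-6))²*(1/3116111) = (5 - ⅙)²*(1/3116111) = (29/6)²*(1/3116111) = (841/36)*(1/3116111) = 841/112179996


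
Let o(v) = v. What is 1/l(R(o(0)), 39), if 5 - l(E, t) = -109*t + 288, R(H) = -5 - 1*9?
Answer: 1/3968 ≈ 0.00025202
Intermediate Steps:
R(H) = -14 (R(H) = -5 - 9 = -14)
l(E, t) = -283 + 109*t (l(E, t) = 5 - (-109*t + 288) = 5 - (288 - 109*t) = 5 + (-288 + 109*t) = -283 + 109*t)
1/l(R(o(0)), 39) = 1/(-283 + 109*39) = 1/(-283 + 4251) = 1/3968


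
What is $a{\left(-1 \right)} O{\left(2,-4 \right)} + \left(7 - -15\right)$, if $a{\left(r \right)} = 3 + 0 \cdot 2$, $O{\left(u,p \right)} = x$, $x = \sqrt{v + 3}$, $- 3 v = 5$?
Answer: $22 + 2 \sqrt{3} \approx 25.464$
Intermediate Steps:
$v = - \frac{5}{3}$ ($v = \left(- \frac{1}{3}\right) 5 = - \frac{5}{3} \approx -1.6667$)
$x = \frac{2 \sqrt{3}}{3}$ ($x = \sqrt{- \frac{5}{3} + 3} = \sqrt{\frac{4}{3}} = \frac{2 \sqrt{3}}{3} \approx 1.1547$)
$O{\left(u,p \right)} = \frac{2 \sqrt{3}}{3}$
$a{\left(r \right)} = 3$ ($a{\left(r \right)} = 3 + 0 = 3$)
$a{\left(-1 \right)} O{\left(2,-4 \right)} + \left(7 - -15\right) = 3 \frac{2 \sqrt{3}}{3} + \left(7 - -15\right) = 2 \sqrt{3} + \left(7 + 15\right) = 2 \sqrt{3} + 22 = 22 + 2 \sqrt{3}$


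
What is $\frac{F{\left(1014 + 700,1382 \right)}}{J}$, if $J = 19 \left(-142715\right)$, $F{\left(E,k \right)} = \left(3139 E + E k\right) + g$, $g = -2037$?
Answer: $- \frac{7746957}{2711585} \approx -2.857$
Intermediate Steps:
$F{\left(E,k \right)} = -2037 + 3139 E + E k$ ($F{\left(E,k \right)} = \left(3139 E + E k\right) - 2037 = -2037 + 3139 E + E k$)
$J = -2711585$
$\frac{F{\left(1014 + 700,1382 \right)}}{J} = \frac{-2037 + 3139 \left(1014 + 700\right) + \left(1014 + 700\right) 1382}{-2711585} = \left(-2037 + 3139 \cdot 1714 + 1714 \cdot 1382\right) \left(- \frac{1}{2711585}\right) = \left(-2037 + 5380246 + 2368748\right) \left(- \frac{1}{2711585}\right) = 7746957 \left(- \frac{1}{2711585}\right) = - \frac{7746957}{2711585}$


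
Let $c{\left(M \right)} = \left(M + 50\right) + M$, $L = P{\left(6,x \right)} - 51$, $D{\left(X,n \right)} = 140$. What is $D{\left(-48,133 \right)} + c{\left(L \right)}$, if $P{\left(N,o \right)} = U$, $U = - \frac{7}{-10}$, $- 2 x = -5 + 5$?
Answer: $\frac{447}{5} \approx 89.4$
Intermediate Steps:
$x = 0$ ($x = - \frac{-5 + 5}{2} = \left(- \frac{1}{2}\right) 0 = 0$)
$U = \frac{7}{10}$ ($U = \left(-7\right) \left(- \frac{1}{10}\right) = \frac{7}{10} \approx 0.7$)
$P{\left(N,o \right)} = \frac{7}{10}$
$L = - \frac{503}{10}$ ($L = \frac{7}{10} - 51 = - \frac{503}{10} \approx -50.3$)
$c{\left(M \right)} = 50 + 2 M$ ($c{\left(M \right)} = \left(50 + M\right) + M = 50 + 2 M$)
$D{\left(-48,133 \right)} + c{\left(L \right)} = 140 + \left(50 + 2 \left(- \frac{503}{10}\right)\right) = 140 + \left(50 - \frac{503}{5}\right) = 140 - \frac{253}{5} = \frac{447}{5}$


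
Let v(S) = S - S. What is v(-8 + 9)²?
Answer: 0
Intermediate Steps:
v(S) = 0
v(-8 + 9)² = 0² = 0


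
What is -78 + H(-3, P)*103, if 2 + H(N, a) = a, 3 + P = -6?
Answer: -1211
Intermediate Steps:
P = -9 (P = -3 - 6 = -9)
H(N, a) = -2 + a
-78 + H(-3, P)*103 = -78 + (-2 - 9)*103 = -78 - 11*103 = -78 - 1133 = -1211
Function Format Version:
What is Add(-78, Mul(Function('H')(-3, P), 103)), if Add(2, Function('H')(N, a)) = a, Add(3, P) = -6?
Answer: -1211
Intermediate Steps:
P = -9 (P = Add(-3, -6) = -9)
Function('H')(N, a) = Add(-2, a)
Add(-78, Mul(Function('H')(-3, P), 103)) = Add(-78, Mul(Add(-2, -9), 103)) = Add(-78, Mul(-11, 103)) = Add(-78, -1133) = -1211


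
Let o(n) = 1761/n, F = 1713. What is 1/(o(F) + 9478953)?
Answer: 571/5412482750 ≈ 1.0550e-7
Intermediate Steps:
1/(o(F) + 9478953) = 1/(1761/1713 + 9478953) = 1/(1761*(1/1713) + 9478953) = 1/(587/571 + 9478953) = 1/(5412482750/571) = 571/5412482750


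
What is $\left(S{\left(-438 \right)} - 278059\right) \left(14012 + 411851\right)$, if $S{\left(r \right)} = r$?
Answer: $-118601567911$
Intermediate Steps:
$\left(S{\left(-438 \right)} - 278059\right) \left(14012 + 411851\right) = \left(-438 - 278059\right) \left(14012 + 411851\right) = \left(-278497\right) 425863 = -118601567911$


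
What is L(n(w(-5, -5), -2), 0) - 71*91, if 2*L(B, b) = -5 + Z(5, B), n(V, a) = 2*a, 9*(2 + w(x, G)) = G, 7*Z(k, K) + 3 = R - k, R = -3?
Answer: -45250/7 ≈ -6464.3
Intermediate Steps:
Z(k, K) = -6/7 - k/7 (Z(k, K) = -3/7 + (-3 - k)/7 = -3/7 + (-3/7 - k/7) = -6/7 - k/7)
w(x, G) = -2 + G/9
L(B, b) = -23/7 (L(B, b) = (-5 + (-6/7 - 1/7*5))/2 = (-5 + (-6/7 - 5/7))/2 = (-5 - 11/7)/2 = (1/2)*(-46/7) = -23/7)
L(n(w(-5, -5), -2), 0) - 71*91 = -23/7 - 71*91 = -23/7 - 6461 = -45250/7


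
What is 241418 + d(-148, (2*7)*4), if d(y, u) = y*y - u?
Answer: 263266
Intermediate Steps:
d(y, u) = y² - u
241418 + d(-148, (2*7)*4) = 241418 + ((-148)² - 2*7*4) = 241418 + (21904 - 14*4) = 241418 + (21904 - 1*56) = 241418 + (21904 - 56) = 241418 + 21848 = 263266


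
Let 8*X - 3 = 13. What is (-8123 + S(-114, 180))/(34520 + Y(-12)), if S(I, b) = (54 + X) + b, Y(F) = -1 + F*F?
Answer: -7887/34663 ≈ -0.22753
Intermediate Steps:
Y(F) = -1 + F**2
X = 2 (X = 3/8 + (1/8)*13 = 3/8 + 13/8 = 2)
S(I, b) = 56 + b (S(I, b) = (54 + 2) + b = 56 + b)
(-8123 + S(-114, 180))/(34520 + Y(-12)) = (-8123 + (56 + 180))/(34520 + (-1 + (-12)**2)) = (-8123 + 236)/(34520 + (-1 + 144)) = -7887/(34520 + 143) = -7887/34663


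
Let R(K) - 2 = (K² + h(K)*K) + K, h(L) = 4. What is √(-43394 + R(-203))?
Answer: I*√3198 ≈ 56.551*I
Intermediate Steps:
R(K) = 2 + K² + 5*K (R(K) = 2 + ((K² + 4*K) + K) = 2 + (K² + 5*K) = 2 + K² + 5*K)
√(-43394 + R(-203)) = √(-43394 + (2 + (-203)² + 5*(-203))) = √(-43394 + (2 + 41209 - 1015)) = √(-43394 + 40196) = √(-3198) = I*√3198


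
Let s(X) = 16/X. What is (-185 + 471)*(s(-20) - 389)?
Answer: -557414/5 ≈ -1.1148e+5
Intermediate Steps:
(-185 + 471)*(s(-20) - 389) = (-185 + 471)*(16/(-20) - 389) = 286*(16*(-1/20) - 389) = 286*(-⅘ - 389) = 286*(-1949/5) = -557414/5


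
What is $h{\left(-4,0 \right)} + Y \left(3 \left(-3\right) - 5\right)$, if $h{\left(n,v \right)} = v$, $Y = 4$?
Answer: $-56$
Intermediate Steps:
$h{\left(-4,0 \right)} + Y \left(3 \left(-3\right) - 5\right) = 0 + 4 \left(3 \left(-3\right) - 5\right) = 0 + 4 \left(-9 - 5\right) = 0 + 4 \left(-14\right) = 0 - 56 = -56$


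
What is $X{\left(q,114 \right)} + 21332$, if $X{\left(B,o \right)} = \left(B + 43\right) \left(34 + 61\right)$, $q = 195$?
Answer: $43942$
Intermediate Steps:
$X{\left(B,o \right)} = 4085 + 95 B$ ($X{\left(B,o \right)} = \left(43 + B\right) 95 = 4085 + 95 B$)
$X{\left(q,114 \right)} + 21332 = \left(4085 + 95 \cdot 195\right) + 21332 = \left(4085 + 18525\right) + 21332 = 22610 + 21332 = 43942$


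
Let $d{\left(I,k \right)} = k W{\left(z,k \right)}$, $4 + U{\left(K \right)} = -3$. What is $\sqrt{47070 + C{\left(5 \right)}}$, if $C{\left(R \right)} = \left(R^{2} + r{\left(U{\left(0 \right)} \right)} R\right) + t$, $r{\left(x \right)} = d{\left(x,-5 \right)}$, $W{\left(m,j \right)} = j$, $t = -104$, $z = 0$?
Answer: $2 \sqrt{11779} \approx 217.06$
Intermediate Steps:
$U{\left(K \right)} = -7$ ($U{\left(K \right)} = -4 - 3 = -7$)
$d{\left(I,k \right)} = k^{2}$ ($d{\left(I,k \right)} = k k = k^{2}$)
$r{\left(x \right)} = 25$ ($r{\left(x \right)} = \left(-5\right)^{2} = 25$)
$C{\left(R \right)} = -104 + R^{2} + 25 R$ ($C{\left(R \right)} = \left(R^{2} + 25 R\right) - 104 = -104 + R^{2} + 25 R$)
$\sqrt{47070 + C{\left(5 \right)}} = \sqrt{47070 + \left(-104 + 5^{2} + 25 \cdot 5\right)} = \sqrt{47070 + \left(-104 + 25 + 125\right)} = \sqrt{47070 + 46} = \sqrt{47116} = 2 \sqrt{11779}$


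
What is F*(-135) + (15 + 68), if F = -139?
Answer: 18848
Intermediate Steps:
F*(-135) + (15 + 68) = -139*(-135) + (15 + 68) = 18765 + 83 = 18848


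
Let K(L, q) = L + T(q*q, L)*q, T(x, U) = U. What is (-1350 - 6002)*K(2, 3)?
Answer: -58816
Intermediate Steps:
K(L, q) = L + L*q
(-1350 - 6002)*K(2, 3) = (-1350 - 6002)*(2*(1 + 3)) = -14704*4 = -7352*8 = -58816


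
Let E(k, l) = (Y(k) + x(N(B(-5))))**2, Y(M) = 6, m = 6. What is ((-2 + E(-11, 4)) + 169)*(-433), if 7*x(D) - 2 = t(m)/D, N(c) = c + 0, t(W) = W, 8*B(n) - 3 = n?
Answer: -3716439/49 ≈ -75846.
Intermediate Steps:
B(n) = 3/8 + n/8
N(c) = c
x(D) = 2/7 + 6/(7*D) (x(D) = 2/7 + (6/D)/7 = 2/7 + 6/(7*D))
E(k, l) = 400/49 (E(k, l) = (6 + 2*(3 + (3/8 + (1/8)*(-5)))/(7*(3/8 + (1/8)*(-5))))**2 = (6 + 2*(3 + (3/8 - 5/8))/(7*(3/8 - 5/8)))**2 = (6 + 2*(3 - 1/4)/(7*(-1/4)))**2 = (6 + (2/7)*(-4)*(11/4))**2 = (6 - 22/7)**2 = (20/7)**2 = 400/49)
((-2 + E(-11, 4)) + 169)*(-433) = ((-2 + 400/49) + 169)*(-433) = (302/49 + 169)*(-433) = (8583/49)*(-433) = -3716439/49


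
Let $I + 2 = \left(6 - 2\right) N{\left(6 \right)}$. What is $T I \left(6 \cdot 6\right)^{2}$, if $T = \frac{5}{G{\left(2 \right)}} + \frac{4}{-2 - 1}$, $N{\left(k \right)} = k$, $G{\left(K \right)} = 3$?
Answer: $9504$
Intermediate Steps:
$T = \frac{1}{3}$ ($T = \frac{5}{3} + \frac{4}{-2 - 1} = 5 \cdot \frac{1}{3} + \frac{4}{-3} = \frac{5}{3} + 4 \left(- \frac{1}{3}\right) = \frac{5}{3} - \frac{4}{3} = \frac{1}{3} \approx 0.33333$)
$I = 22$ ($I = -2 + \left(6 - 2\right) 6 = -2 + 4 \cdot 6 = -2 + 24 = 22$)
$T I \left(6 \cdot 6\right)^{2} = \frac{1}{3} \cdot 22 \left(6 \cdot 6\right)^{2} = \frac{22 \cdot 36^{2}}{3} = \frac{22}{3} \cdot 1296 = 9504$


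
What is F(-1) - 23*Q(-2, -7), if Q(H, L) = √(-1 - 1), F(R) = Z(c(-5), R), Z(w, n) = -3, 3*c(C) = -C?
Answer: -3 - 23*I*√2 ≈ -3.0 - 32.527*I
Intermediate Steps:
c(C) = -C/3 (c(C) = (-C)/3 = -C/3)
F(R) = -3
Q(H, L) = I*√2 (Q(H, L) = √(-2) = I*√2)
F(-1) - 23*Q(-2, -7) = -3 - 23*I*√2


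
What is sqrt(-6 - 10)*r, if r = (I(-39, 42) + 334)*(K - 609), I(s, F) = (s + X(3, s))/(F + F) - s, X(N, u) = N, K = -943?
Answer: -16190464*I/7 ≈ -2.3129e+6*I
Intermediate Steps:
I(s, F) = -s + (3 + s)/(2*F) (I(s, F) = (s + 3)/(F + F) - s = (3 + s)/((2*F)) - s = (3 + s)*(1/(2*F)) - s = (3 + s)/(2*F) - s = -s + (3 + s)/(2*F))
r = -4047616/7 (r = ((1/2)*(3 - 39 - 2*42*(-39))/42 + 334)*(-943 - 609) = ((1/2)*(1/42)*(3 - 39 + 3276) + 334)*(-1552) = ((1/2)*(1/42)*3240 + 334)*(-1552) = (270/7 + 334)*(-1552) = (2608/7)*(-1552) = -4047616/7 ≈ -5.7823e+5)
sqrt(-6 - 10)*r = sqrt(-6 - 10)*(-4047616/7) = sqrt(-16)*(-4047616/7) = (4*I)*(-4047616/7) = -16190464*I/7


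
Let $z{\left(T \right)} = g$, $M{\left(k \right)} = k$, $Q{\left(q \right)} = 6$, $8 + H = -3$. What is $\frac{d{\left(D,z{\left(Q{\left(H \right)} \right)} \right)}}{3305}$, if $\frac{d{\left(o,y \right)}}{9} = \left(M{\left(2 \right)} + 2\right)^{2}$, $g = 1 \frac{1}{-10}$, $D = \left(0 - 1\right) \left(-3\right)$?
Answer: $\frac{144}{3305} \approx 0.04357$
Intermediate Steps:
$H = -11$ ($H = -8 - 3 = -11$)
$D = 3$ ($D = \left(-1\right) \left(-3\right) = 3$)
$g = - \frac{1}{10}$ ($g = 1 \left(- \frac{1}{10}\right) = - \frac{1}{10} \approx -0.1$)
$z{\left(T \right)} = - \frac{1}{10}$
$d{\left(o,y \right)} = 144$ ($d{\left(o,y \right)} = 9 \left(2 + 2\right)^{2} = 9 \cdot 4^{2} = 9 \cdot 16 = 144$)
$\frac{d{\left(D,z{\left(Q{\left(H \right)} \right)} \right)}}{3305} = \frac{144}{3305}$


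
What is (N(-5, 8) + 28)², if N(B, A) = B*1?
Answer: 529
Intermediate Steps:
N(B, A) = B
(N(-5, 8) + 28)² = (-5 + 28)² = 23² = 529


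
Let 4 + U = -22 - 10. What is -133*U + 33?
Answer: 4821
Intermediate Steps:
U = -36 (U = -4 + (-22 - 10) = -4 - 32 = -36)
-133*U + 33 = -133*(-36) + 33 = 4788 + 33 = 4821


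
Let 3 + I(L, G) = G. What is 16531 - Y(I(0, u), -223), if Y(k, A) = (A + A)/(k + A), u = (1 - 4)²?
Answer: 3586781/217 ≈ 16529.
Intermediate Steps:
u = 9 (u = (-3)² = 9)
I(L, G) = -3 + G
Y(k, A) = 2*A/(A + k) (Y(k, A) = (2*A)/(A + k) = 2*A/(A + k))
16531 - Y(I(0, u), -223) = 16531 - 2*(-223)/(-223 + (-3 + 9)) = 16531 - 2*(-223)/(-223 + 6) = 16531 - 2*(-223)/(-217) = 16531 - 2*(-223)*(-1)/217 = 16531 - 1*446/217 = 16531 - 446/217 = 3586781/217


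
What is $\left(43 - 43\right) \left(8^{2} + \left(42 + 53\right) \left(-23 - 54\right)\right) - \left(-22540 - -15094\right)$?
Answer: $7446$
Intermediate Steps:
$\left(43 - 43\right) \left(8^{2} + \left(42 + 53\right) \left(-23 - 54\right)\right) - \left(-22540 - -15094\right) = 0 \left(64 + 95 \left(-77\right)\right) - \left(-22540 + 15094\right) = 0 \left(64 - 7315\right) - -7446 = 0 \left(-7251\right) + 7446 = 0 + 7446 = 7446$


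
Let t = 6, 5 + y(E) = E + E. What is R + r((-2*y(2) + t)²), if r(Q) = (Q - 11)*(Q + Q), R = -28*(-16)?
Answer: 7232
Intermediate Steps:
y(E) = -5 + 2*E (y(E) = -5 + (E + E) = -5 + 2*E)
R = 448
r(Q) = 2*Q*(-11 + Q) (r(Q) = (-11 + Q)*(2*Q) = 2*Q*(-11 + Q))
R + r((-2*y(2) + t)²) = 448 + 2*(-2*(-5 + 2*2) + 6)²*(-11 + (-2*(-5 + 2*2) + 6)²) = 448 + 2*(-2*(-5 + 4) + 6)²*(-11 + (-2*(-5 + 4) + 6)²) = 448 + 2*(-2*(-1) + 6)²*(-11 + (-2*(-1) + 6)²) = 448 + 2*(2 + 6)²*(-11 + (2 + 6)²) = 448 + 2*8²*(-11 + 8²) = 448 + 2*64*(-11 + 64) = 448 + 2*64*53 = 448 + 6784 = 7232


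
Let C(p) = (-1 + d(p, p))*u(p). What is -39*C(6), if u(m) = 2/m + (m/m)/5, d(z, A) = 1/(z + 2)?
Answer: 91/5 ≈ 18.200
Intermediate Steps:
d(z, A) = 1/(2 + z)
u(m) = ⅕ + 2/m (u(m) = 2/m + 1*(⅕) = 2/m + ⅕ = ⅕ + 2/m)
C(p) = (-1 + 1/(2 + p))*(10 + p)/(5*p) (C(p) = (-1 + 1/(2 + p))*((10 + p)/(5*p)) = (-1 + 1/(2 + p))*(10 + p)/(5*p))
-39*C(6) = -(-39)*(1 + 6)*(10 + 6)/(5*6*(2 + 6)) = -(-39)*7*16/(5*6*8) = -39*(-7/15) = 91/5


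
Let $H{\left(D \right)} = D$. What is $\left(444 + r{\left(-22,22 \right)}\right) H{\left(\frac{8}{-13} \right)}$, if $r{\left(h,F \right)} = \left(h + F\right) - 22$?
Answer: $- \frac{3376}{13} \approx -259.69$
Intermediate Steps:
$r{\left(h,F \right)} = -22 + F + h$ ($r{\left(h,F \right)} = \left(F + h\right) - 22 = -22 + F + h$)
$\left(444 + r{\left(-22,22 \right)}\right) H{\left(\frac{8}{-13} \right)} = \left(444 - 22\right) \frac{8}{-13} = \left(444 - 22\right) 8 \left(- \frac{1}{13}\right) = 422 \left(- \frac{8}{13}\right) = - \frac{3376}{13}$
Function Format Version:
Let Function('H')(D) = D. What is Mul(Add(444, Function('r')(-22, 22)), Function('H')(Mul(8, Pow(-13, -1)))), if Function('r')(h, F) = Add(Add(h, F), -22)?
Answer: Rational(-3376, 13) ≈ -259.69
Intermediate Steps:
Function('r')(h, F) = Add(-22, F, h) (Function('r')(h, F) = Add(Add(F, h), -22) = Add(-22, F, h))
Mul(Add(444, Function('r')(-22, 22)), Function('H')(Mul(8, Pow(-13, -1)))) = Mul(Add(444, Add(-22, 22, -22)), Mul(8, Pow(-13, -1))) = Mul(Add(444, -22), Mul(8, Rational(-1, 13))) = Mul(422, Rational(-8, 13)) = Rational(-3376, 13)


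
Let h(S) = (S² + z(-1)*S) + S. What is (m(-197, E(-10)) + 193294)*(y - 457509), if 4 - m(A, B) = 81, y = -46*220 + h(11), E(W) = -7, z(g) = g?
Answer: -90330493236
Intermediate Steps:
h(S) = S² (h(S) = (S² - S) + S = S²)
y = -9999 (y = -46*220 + 11² = -10120 + 121 = -9999)
m(A, B) = -77 (m(A, B) = 4 - 1*81 = 4 - 81 = -77)
(m(-197, E(-10)) + 193294)*(y - 457509) = (-77 + 193294)*(-9999 - 457509) = 193217*(-467508) = -90330493236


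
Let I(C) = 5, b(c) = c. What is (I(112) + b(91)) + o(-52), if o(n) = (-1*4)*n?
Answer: 304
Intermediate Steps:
o(n) = -4*n
(I(112) + b(91)) + o(-52) = (5 + 91) - 4*(-52) = 96 + 208 = 304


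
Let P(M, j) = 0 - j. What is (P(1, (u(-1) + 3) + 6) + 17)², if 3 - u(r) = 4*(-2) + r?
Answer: 16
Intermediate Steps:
u(r) = 11 - r (u(r) = 3 - (4*(-2) + r) = 3 - (-8 + r) = 3 + (8 - r) = 11 - r)
P(M, j) = -j
(P(1, (u(-1) + 3) + 6) + 17)² = (-(((11 - 1*(-1)) + 3) + 6) + 17)² = (-(((11 + 1) + 3) + 6) + 17)² = (-((12 + 3) + 6) + 17)² = (-(15 + 6) + 17)² = (-1*21 + 17)² = (-21 + 17)² = (-4)² = 16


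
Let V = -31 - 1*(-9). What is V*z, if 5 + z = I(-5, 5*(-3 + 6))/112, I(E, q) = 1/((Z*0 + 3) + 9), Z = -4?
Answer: 73909/672 ≈ 109.98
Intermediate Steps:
I(E, q) = 1/12 (I(E, q) = 1/((-4*0 + 3) + 9) = 1/((0 + 3) + 9) = 1/(3 + 9) = 1/12)
z = -6719/1344 (z = -5 + (1/12)/112 = -5 + (1/12)*(1/112) = -5 + 1/1344 = -6719/1344 ≈ -4.9993)
V = -22 (V = -31 + 9 = -22)
V*z = -22*(-6719/1344) = 73909/672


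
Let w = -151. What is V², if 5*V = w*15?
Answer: 205209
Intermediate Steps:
V = -453 (V = (-151*15)/5 = (⅕)*(-2265) = -453)
V² = (-453)² = 205209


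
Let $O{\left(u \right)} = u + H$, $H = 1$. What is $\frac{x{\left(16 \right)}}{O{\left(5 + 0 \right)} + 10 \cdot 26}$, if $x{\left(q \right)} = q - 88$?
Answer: $- \frac{36}{133} \approx -0.27068$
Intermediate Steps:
$O{\left(u \right)} = 1 + u$ ($O{\left(u \right)} = u + 1 = 1 + u$)
$x{\left(q \right)} = -88 + q$
$\frac{x{\left(16 \right)}}{O{\left(5 + 0 \right)} + 10 \cdot 26} = \frac{-88 + 16}{\left(1 + \left(5 + 0\right)\right) + 10 \cdot 26} = - \frac{72}{\left(1 + 5\right) + 260} = - \frac{72}{6 + 260} = - \frac{72}{266} = \left(-72\right) \frac{1}{266} = - \frac{36}{133}$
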